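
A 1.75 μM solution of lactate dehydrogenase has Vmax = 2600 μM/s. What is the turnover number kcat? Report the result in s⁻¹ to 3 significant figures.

kcat = Vmax/[E]total = 2600 μM/s / 1.75 μM = 1490 s⁻¹.

1490 s⁻¹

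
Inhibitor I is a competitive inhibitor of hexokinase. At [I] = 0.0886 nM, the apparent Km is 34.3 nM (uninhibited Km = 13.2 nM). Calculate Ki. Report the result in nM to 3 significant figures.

Competitive: Km,app = α·Km with α = 1 + [I]/Ki.
α = Km,app/Km = 34.3/13.2 = 2.598.
Ki = [I]/(α − 1) = 0.0886/1.598 = 0.0554 nM.

0.0554 nM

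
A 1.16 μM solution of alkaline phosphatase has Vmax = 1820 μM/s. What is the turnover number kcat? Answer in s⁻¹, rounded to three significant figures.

kcat = Vmax/[E]total = 1820 μM/s / 1.16 μM = 1570 s⁻¹.

1570 s⁻¹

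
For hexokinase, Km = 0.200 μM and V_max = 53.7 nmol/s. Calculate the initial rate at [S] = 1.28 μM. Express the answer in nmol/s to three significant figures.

[S]/(Km+[S]) = 1.28/1.480 = 0.8649, the fractional saturation.
v = 0.8649 × Vmax = 0.8649 × 53.7 = 46.4 nmol/s.

46.4 nmol/s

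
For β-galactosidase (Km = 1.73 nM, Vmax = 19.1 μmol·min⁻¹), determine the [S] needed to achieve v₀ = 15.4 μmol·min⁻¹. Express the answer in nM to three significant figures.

7.20 nM

The required fractional saturation is v/Vmax = 15.4/19.1 = 0.8063.
Then [S]/(Km+[S]) = 0.8063 ⇒ [S] = 1.73 × 0.8063/(1 − 0.8063) = 7.20 nM.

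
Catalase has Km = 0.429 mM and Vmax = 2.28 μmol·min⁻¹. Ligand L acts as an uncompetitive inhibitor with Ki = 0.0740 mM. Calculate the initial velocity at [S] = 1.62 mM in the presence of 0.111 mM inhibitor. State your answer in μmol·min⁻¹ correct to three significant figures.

α = 1 + [I]/Ki = 1 + 0.111/0.0740 = 2.500.
For an uncompetitive inhibitor, both parameters are divided by α, giving Vmax/α and Km/α: Km,app = 0.172 mM, Vmax,app = 0.912 μmol·min⁻¹.
v = Vmax,app·[S]/(Km,app + [S]) = 0.912 × 1.62/(0.172 + 1.62) = 0.825 μmol·min⁻¹.

0.825 μmol·min⁻¹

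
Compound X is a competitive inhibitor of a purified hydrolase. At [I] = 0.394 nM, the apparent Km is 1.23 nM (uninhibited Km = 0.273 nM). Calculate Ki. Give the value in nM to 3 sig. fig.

Competitive: Km,app = α·Km with α = 1 + [I]/Ki.
α = Km,app/Km = 1.23/0.273 = 4.505.
Ki = [I]/(α − 1) = 0.394/3.505 = 0.112 nM.

0.112 nM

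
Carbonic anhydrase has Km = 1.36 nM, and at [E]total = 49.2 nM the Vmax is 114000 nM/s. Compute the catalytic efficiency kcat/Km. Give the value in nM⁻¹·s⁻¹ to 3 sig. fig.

1700 nM⁻¹·s⁻¹

kcat = Vmax/[E]total = 114000/49.2 = 2320 s⁻¹.
kcat/Km = 2320/1.36 = 1700 nM⁻¹·s⁻¹.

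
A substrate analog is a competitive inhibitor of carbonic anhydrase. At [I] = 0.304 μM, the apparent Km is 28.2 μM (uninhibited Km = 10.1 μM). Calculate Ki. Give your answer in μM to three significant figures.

0.170 μM

Competitive: Km,app = α·Km with α = 1 + [I]/Ki.
α = Km,app/Km = 28.2/10.1 = 2.792.
Since α = 1 + [I]/Ki, [I]/Ki = 2.792 − 1 = 1.792 and Ki = 0.304/1.792 = 0.170 μM.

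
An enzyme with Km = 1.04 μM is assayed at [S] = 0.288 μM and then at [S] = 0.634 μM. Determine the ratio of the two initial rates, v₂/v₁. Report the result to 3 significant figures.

Since Vmax cancels, v₂/v₁ = [S]₂(Km+[S]₁) / [S]₁(Km+[S]₂).
= 0.634×(1.04+0.288) / (0.288×(1.04+0.634)) = 0.8420/0.4821 = 1.75.

1.75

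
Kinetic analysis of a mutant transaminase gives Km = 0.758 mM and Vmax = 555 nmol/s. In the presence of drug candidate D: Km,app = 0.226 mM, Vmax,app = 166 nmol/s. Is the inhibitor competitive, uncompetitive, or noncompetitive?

Both Km and Vmax decrease by the same factor (~3.35-fold) — characteristic of uncompetitive inhibition.

uncompetitive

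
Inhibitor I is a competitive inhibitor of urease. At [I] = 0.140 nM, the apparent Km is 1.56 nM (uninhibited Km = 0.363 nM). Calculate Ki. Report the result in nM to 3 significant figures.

0.0425 nM

Competitive: Km,app = α·Km with α = 1 + [I]/Ki.
α = Km,app/Km = 1.56/0.363 = 4.298.
Ki = [I]/(α − 1) = 0.140/3.298 = 0.0425 nM.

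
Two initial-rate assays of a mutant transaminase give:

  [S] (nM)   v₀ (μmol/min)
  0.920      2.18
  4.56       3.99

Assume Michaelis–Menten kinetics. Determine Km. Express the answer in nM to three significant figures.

In reciprocal form, 1/v = (Km/Vmax)·(1/[S]) + 1/Vmax. The two points give (1/[S], 1/v) = (1.087, 0.4587) and (0.2193, 0.2506).
Slope = (0.4587 − 0.2506)/(1.087 − 0.2193) = 0.2398; intercept = 0.4587 − 0.2398×1.087 = 0.1980.
Vmax = 1/intercept = 5.05 μmol/min; Km = slope × Vmax = 0.2398 × 5.05 = 1.21 nM.

1.21 nM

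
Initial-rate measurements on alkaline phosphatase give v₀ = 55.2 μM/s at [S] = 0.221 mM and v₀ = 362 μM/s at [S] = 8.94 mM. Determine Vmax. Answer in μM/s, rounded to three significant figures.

421 μM/s

From v = Vmax[S]/(Km+[S]), each point gives Vmax = v(Km+[S])/[S].
Equating: 55.2(Km+0.221)/0.221 = 362(Km+8.94)/8.94.
249.8·Km + 55.2 = 40.49·Km + 362, so (249.8 − 40.49)·Km = 362 − 55.2.
Km = 306.8/209.3 = 1.47 mM; then Vmax = 55.2(1.47+0.221)/0.221 = 421 μM/s.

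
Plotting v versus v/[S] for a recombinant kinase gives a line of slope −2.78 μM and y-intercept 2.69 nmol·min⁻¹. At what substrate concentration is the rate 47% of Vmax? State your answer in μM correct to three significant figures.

The Eadie–Hofstee slope gives Km = 2.78 μM (slope = −Km).
v/Vmax = [S]/(Km+[S]) = 0.47 ⇒ [S] = Km·0.47/(1−0.47) = 2.78 × 0.8868 = 2.47 μM.

2.47 μM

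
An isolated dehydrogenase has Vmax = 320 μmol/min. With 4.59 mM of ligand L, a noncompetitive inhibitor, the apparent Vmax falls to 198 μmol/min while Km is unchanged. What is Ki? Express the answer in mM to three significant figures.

7.45 mM

Noncompetitive: Vmax,app = Vmax/α with α = 1 + [I]/Ki.
α = Vmax/Vmax,app = 320/198 = 1.616.
Ki = [I]/(α − 1) = 4.59/0.6162 = 7.45 mM.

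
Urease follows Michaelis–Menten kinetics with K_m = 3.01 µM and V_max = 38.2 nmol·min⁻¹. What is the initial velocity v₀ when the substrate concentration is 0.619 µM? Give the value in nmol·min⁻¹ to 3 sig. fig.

6.52 nmol·min⁻¹

v = Vmax·[S]/(Km + [S]) = 38.2 × 0.619 / (3.01 + 0.619)
  = 23.65 / 3.629 = 6.52 nmol·min⁻¹.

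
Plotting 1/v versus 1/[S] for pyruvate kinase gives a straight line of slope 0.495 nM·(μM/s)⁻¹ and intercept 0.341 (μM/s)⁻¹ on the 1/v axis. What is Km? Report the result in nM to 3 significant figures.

1.45 nM

y-intercept = 1/Vmax ⇒ Vmax = 2.93 μM/s; slope = Km/Vmax ⇒ Km = slope × Vmax.
Km = 0.495 × 2.93 = 1.45 nM.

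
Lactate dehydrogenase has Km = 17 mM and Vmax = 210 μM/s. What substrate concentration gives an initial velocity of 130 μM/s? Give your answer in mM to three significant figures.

The required fractional saturation is v/Vmax = 130/210 = 0.6190.
Then [S]/(Km+[S]) = 0.6190 ⇒ [S] = 17 × 0.6190/(1 − 0.6190) = 27.6 mM.

27.6 mM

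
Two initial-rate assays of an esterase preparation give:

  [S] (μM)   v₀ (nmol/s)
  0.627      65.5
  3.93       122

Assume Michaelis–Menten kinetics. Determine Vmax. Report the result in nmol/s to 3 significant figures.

In reciprocal form, 1/v = (Km/Vmax)·(1/[S]) + 1/Vmax. The two points give (1/[S], 1/v) = (1.595, 0.01527) and (0.2545, 0.008197).
Slope = (0.01527 − 0.008197)/(1.595 − 0.2545) = 0.005275; intercept = 0.01527 − 0.005275×1.595 = 0.006855.
Vmax = 1/intercept = 146 nmol/s; Km = slope × Vmax = 0.005275 × 146 = 0.770 μM.

146 nmol/s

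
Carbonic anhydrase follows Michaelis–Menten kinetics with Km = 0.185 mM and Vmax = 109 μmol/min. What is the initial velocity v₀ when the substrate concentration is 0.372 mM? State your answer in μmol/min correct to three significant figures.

v = Vmax·[S]/(Km + [S]) = 109 × 0.372 / (0.185 + 0.372)
  = 40.55 / 0.5570 = 72.8 μmol/min.

72.8 μmol/min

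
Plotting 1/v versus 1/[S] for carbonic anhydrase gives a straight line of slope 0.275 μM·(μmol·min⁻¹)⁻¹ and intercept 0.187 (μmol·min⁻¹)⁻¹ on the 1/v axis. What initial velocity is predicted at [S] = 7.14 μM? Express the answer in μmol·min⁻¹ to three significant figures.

4.43 μmol·min⁻¹

The y-intercept is 1/Vmax, so Vmax = 1/0.187 = 5.35 μmol·min⁻¹.
The slope is Km/Vmax, so Km = 0.275 × 5.35 = 1.47 μM.
Then v = 5.35 × 7.14/(1.47 + 7.14) = 4.43 μmol·min⁻¹.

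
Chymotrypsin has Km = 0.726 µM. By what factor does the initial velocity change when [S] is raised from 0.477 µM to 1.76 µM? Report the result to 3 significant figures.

1.79

The fractional saturations are [S]/(Km+[S]) = 0.477/1.203 = 0.3965 and 1.76/2.486 = 0.7080.
v₂/v₁ is just their ratio: 0.7080/0.3965 = 1.79.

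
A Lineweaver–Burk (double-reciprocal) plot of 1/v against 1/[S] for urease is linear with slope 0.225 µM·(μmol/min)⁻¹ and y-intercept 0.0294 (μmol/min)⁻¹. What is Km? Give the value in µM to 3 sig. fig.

y-intercept = 1/Vmax ⇒ Vmax = 34.0 μmol/min; slope = Km/Vmax ⇒ Km = slope × Vmax.
Km = 0.225 × 34.0 = 7.65 µM.

7.65 µM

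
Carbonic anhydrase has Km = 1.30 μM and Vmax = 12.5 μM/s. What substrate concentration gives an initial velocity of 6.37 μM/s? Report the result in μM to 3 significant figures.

1.35 μM

Rearranging v = Vmax[S]/(Km+[S]) gives [S] = Km·v/(Vmax − v).
[S] = 1.30 × 6.37 / (12.5 − 6.37) = 8.281/6.130 = 1.35 μM.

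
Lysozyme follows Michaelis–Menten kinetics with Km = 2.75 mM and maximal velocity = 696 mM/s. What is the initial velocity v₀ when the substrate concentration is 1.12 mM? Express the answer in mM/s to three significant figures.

[S]/(Km+[S]) = 1.12/3.870 = 0.2894, the fractional saturation.
v = 0.2894 × Vmax = 0.2894 × 696 = 201 mM/s.

201 mM/s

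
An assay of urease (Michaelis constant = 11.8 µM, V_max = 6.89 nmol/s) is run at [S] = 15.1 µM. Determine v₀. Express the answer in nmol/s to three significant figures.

3.87 nmol/s

v = Vmax·[S]/(Km + [S]) = 6.89 × 15.1 / (11.8 + 15.1)
  = 104.0 / 26.90 = 3.87 nmol/s.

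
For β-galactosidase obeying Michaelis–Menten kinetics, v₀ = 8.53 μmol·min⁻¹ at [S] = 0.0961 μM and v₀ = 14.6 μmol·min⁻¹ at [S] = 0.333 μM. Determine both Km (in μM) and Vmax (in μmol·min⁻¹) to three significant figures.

Km = 0.135 μM; Vmax = 20.5 μmol·min⁻¹

In reciprocal form, 1/v = (Km/Vmax)·(1/[S]) + 1/Vmax. The two points give (1/[S], 1/v) = (10.41, 0.1172) and (3.003, 0.06849).
Slope = (0.1172 − 0.06849)/(10.41 − 3.003) = 0.006584; intercept = 0.1172 − 0.006584×10.41 = 0.04872.
Vmax = 1/intercept = 20.5 μmol·min⁻¹; Km = slope × Vmax = 0.006584 × 20.5 = 0.135 μM.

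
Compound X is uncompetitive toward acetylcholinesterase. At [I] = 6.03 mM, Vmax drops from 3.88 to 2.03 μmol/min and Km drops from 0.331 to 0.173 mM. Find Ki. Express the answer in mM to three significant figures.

Uncompetitive: Vmax,app = Vmax/α (and Km,app = Km/α) with α = 1 + [I]/Ki.
α = Vmax/Vmax,app = 3.88/2.03 = 1.911.
Since α = 1 + [I]/Ki, [I]/Ki = 1.911 − 1 = 0.9113 and Ki = 6.03/0.9113 = 6.62 mM.

6.62 mM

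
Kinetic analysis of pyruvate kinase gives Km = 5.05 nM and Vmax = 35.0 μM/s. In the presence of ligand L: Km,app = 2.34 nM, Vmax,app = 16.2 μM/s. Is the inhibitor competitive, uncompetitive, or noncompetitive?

Both Km and Vmax decrease by the same factor (~2.16-fold) — characteristic of uncompetitive inhibition.

uncompetitive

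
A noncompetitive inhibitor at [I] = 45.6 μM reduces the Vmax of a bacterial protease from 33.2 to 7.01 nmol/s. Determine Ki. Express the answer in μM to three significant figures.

12.2 μM

Noncompetitive: Vmax,app = Vmax/α with α = 1 + [I]/Ki.
α = Vmax/Vmax,app = 33.2/7.01 = 4.736.
Ki = [I]/(α − 1) = 45.6/3.736 = 12.2 μM.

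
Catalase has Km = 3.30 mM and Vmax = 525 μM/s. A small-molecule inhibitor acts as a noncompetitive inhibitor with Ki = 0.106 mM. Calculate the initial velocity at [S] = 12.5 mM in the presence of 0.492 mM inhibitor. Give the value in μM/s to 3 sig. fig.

73.6 μM/s

With α = 1 + [I]/Ki = 1 + 0.492/0.106 = 5.642, the noncompetitive rate law is v = (Vmax/α)·[S] / (Km + [S]).
v = (525/5.642)×12.5 / (3.30 + 12.5) = 1163/15.80 = 73.6 μM/s.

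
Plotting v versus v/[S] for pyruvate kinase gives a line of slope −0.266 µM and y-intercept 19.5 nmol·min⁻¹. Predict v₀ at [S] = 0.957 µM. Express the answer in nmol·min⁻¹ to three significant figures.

15.3 nmol·min⁻¹

In the Eadie–Hofstee form v = Vmax − Km·(v/[S]), the slope is −Km and the intercept is Vmax, so Km = 0.266 µM and Vmax = 19.5 nmol·min⁻¹.
v = 19.5 × 0.957/(0.266 + 0.957) = 15.3 nmol·min⁻¹.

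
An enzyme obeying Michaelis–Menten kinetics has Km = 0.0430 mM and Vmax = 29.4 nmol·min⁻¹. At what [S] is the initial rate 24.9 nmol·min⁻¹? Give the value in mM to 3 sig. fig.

0.238 mM

The required fractional saturation is v/Vmax = 24.9/29.4 = 0.8469.
Then [S]/(Km+[S]) = 0.8469 ⇒ [S] = 0.0430 × 0.8469/(1 − 0.8469) = 0.238 mM.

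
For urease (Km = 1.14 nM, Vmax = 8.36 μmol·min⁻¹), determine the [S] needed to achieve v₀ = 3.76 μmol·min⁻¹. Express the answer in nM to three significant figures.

The required fractional saturation is v/Vmax = 3.76/8.36 = 0.4498.
Then [S]/(Km+[S]) = 0.4498 ⇒ [S] = 1.14 × 0.4498/(1 − 0.4498) = 0.932 nM.

0.932 nM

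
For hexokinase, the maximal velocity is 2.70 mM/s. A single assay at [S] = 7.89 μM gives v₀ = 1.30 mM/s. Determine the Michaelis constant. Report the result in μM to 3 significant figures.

8.50 μM

From v = Vmax[S]/(Km+[S]), Km = [S](Vmax − v)/v.
Km = 7.89 × (2.70 − 1.30) / 1.30 = 11.05/1.30 = 8.50 μM.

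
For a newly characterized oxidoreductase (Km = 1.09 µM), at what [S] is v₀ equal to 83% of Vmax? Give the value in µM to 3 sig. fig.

5.32 µM

v/Vmax = [S]/(Km+[S]) = 0.83, so [S] = Km·0.83/(1 − 0.83) = 1.09 × 4.882.
[S] = 5.32 µM.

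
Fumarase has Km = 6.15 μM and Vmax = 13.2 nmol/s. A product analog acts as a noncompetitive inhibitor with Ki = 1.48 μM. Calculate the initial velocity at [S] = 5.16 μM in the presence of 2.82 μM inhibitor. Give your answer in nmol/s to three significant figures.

α = 1 + [I]/Ki = 1 + 2.82/1.48 = 2.905.
For a noncompetitive inhibitor, Vmax is reduced to Vmax/α while Km is unchanged: Km,app = 6.15 μM, Vmax,app = 4.54 nmol/s.
v = Vmax,app·[S]/(Km,app + [S]) = 4.54 × 5.16/(6.15 + 5.16) = 2.07 nmol/s.

2.07 nmol/s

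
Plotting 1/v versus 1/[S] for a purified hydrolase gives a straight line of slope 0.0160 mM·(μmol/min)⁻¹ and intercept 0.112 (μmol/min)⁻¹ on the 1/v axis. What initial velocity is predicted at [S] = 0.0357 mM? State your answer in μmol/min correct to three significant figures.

The y-intercept is 1/Vmax, so Vmax = 1/0.112 = 8.93 μmol/min.
The slope is Km/Vmax, so Km = 0.0160 × 8.93 = 0.143 mM.
Then v = 8.93 × 0.0357/(0.143 + 0.0357) = 1.79 μmol/min.

1.79 μmol/min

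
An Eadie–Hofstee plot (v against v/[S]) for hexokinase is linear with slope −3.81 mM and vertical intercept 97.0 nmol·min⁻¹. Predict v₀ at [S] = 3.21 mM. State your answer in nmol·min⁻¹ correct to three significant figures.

In the Eadie–Hofstee form v = Vmax − Km·(v/[S]), the slope is −Km and the intercept is Vmax, so Km = 3.81 mM and Vmax = 97.0 nmol·min⁻¹.
v = 97.0 × 3.21/(3.81 + 3.21) = 44.4 nmol·min⁻¹.

44.4 nmol·min⁻¹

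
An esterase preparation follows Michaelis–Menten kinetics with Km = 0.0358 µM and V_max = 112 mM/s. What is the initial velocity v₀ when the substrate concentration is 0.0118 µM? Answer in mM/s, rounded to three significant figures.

27.8 mM/s

v = Vmax·[S]/(Km + [S]) = 112 × 0.0118 / (0.0358 + 0.0118)
  = 1.322 / 0.04760 = 27.8 mM/s.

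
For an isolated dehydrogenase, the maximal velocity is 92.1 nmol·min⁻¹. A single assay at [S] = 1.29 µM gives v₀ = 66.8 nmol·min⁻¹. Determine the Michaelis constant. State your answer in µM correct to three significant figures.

From v = Vmax[S]/(Km+[S]), Km = [S](Vmax − v)/v.
Km = 1.29 × (92.1 − 66.8) / 66.8 = 32.64/66.8 = 0.489 µM.

0.489 µM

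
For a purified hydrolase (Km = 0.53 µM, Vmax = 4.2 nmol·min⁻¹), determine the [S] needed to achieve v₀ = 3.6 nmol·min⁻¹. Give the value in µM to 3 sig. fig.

Rearranging v = Vmax[S]/(Km+[S]) gives [S] = Km·v/(Vmax − v).
[S] = 0.53 × 3.6 / (4.2 − 3.6) = 1.908/0.6000 = 3.18 µM.

3.18 µM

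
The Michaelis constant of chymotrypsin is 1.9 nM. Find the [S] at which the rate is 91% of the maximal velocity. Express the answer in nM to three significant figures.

19.2 nM

v/Vmax = [S]/(Km+[S]) = 0.91, so [S] = Km·0.91/(1 − 0.91) = 1.9 × 10.11.
[S] = 19.2 nM.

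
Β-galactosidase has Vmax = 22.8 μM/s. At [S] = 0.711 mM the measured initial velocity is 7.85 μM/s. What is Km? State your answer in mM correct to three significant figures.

1.35 mM

v/Vmax = 7.85/22.8 = 0.3443 = [S]/(Km+[S]).
So Km + [S] = [S]/0.3443 = 2.065 mM, giving Km = 2.065 − 0.711 = 1.35 mM.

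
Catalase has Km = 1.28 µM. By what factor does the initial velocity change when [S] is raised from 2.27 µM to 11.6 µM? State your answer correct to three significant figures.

1.41

The fractional saturations are [S]/(Km+[S]) = 2.27/3.550 = 0.6394 and 11.6/12.88 = 0.9006.
v₂/v₁ is just their ratio: 0.9006/0.6394 = 1.41.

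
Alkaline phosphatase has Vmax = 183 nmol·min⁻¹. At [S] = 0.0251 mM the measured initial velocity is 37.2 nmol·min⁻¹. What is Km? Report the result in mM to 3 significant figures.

0.0984 mM

From v = Vmax[S]/(Km+[S]), Km = [S](Vmax − v)/v.
Km = 0.0251 × (183 − 37.2) / 37.2 = 3.660/37.2 = 0.0984 mM.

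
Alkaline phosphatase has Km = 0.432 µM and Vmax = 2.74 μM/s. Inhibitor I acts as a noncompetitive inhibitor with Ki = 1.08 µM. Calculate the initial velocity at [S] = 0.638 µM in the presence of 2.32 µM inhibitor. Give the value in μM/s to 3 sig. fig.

α = 1 + [I]/Ki = 1 + 2.32/1.08 = 3.148.
For a noncompetitive inhibitor, Vmax is reduced to Vmax/α while Km is unchanged: Km,app = 0.432 µM, Vmax,app = 0.870 μM/s.
v = Vmax,app·[S]/(Km,app + [S]) = 0.870 × 0.638/(0.432 + 0.638) = 0.519 μM/s.

0.519 μM/s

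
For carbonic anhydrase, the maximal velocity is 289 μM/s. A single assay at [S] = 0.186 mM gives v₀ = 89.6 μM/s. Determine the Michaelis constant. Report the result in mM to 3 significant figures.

v/Vmax = 89.6/289 = 0.3100 = [S]/(Km+[S]).
So Km + [S] = [S]/0.3100 = 0.5999 mM, giving Km = 0.5999 − 0.186 = 0.414 mM.

0.414 mM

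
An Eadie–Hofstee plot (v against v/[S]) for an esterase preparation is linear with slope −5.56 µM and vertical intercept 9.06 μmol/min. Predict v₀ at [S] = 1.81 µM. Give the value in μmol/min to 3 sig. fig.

In the Eadie–Hofstee form v = Vmax − Km·(v/[S]), the slope is −Km and the intercept is Vmax, so Km = 5.56 µM and Vmax = 9.06 μmol/min.
v = 9.06 × 1.81/(5.56 + 1.81) = 2.23 μmol/min.

2.23 μmol/min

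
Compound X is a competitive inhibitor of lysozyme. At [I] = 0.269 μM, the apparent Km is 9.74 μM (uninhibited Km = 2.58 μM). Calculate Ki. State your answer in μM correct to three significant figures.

Competitive: Km,app = α·Km with α = 1 + [I]/Ki.
α = Km,app/Km = 9.74/2.58 = 3.775.
Since α = 1 + [I]/Ki, [I]/Ki = 3.775 − 1 = 2.775 and Ki = 0.269/2.775 = 0.0969 μM.

0.0969 μM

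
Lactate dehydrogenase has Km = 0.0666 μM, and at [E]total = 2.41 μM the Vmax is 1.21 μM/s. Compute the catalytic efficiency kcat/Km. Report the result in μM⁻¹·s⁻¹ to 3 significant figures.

7.54 μM⁻¹·s⁻¹

kcat = Vmax/[E]total = 1.21/2.41 = 0.502 s⁻¹.
kcat/Km = 0.502/0.0666 = 7.54 μM⁻¹·s⁻¹.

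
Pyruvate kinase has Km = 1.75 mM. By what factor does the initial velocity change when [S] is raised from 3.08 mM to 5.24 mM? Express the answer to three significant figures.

The fractional saturations are [S]/(Km+[S]) = 3.08/4.830 = 0.6377 and 5.24/6.990 = 0.7496.
v₂/v₁ is just their ratio: 0.7496/0.6377 = 1.18.

1.18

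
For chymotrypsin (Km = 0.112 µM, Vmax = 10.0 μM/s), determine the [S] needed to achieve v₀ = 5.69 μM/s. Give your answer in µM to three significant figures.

Rearranging v = Vmax[S]/(Km+[S]) gives [S] = Km·v/(Vmax − v).
[S] = 0.112 × 5.69 / (10.0 − 5.69) = 0.6373/4.310 = 0.148 µM.

0.148 µM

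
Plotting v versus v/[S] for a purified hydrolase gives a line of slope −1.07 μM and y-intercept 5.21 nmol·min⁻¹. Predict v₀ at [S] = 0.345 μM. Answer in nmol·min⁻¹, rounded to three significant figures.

1.27 nmol·min⁻¹

In the Eadie–Hofstee form v = Vmax − Km·(v/[S]), the slope is −Km and the intercept is Vmax, so Km = 1.07 μM and Vmax = 5.21 nmol·min⁻¹.
v = 5.21 × 0.345/(1.07 + 0.345) = 1.27 nmol·min⁻¹.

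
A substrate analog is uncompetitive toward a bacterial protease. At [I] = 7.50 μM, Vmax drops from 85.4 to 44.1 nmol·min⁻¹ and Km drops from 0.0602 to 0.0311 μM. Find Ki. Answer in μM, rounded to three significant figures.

8.01 μM

Uncompetitive: Vmax,app = Vmax/α (and Km,app = Km/α) with α = 1 + [I]/Ki.
α = Vmax/Vmax,app = 85.4/44.1 = 1.937.
Ki = [I]/(α − 1) = 7.50/0.9365 = 8.01 μM.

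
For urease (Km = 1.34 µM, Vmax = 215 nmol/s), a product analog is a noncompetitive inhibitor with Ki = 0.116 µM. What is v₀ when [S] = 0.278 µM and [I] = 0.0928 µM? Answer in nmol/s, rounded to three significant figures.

α = 1 + [I]/Ki = 1 + 0.0928/0.116 = 1.800.
For a noncompetitive inhibitor, Vmax is reduced to Vmax/α while Km is unchanged: Km,app = 1.34 µM, Vmax,app = 119 nmol/s.
v = Vmax,app·[S]/(Km,app + [S]) = 119 × 0.278/(1.34 + 0.278) = 20.5 nmol/s.

20.5 nmol/s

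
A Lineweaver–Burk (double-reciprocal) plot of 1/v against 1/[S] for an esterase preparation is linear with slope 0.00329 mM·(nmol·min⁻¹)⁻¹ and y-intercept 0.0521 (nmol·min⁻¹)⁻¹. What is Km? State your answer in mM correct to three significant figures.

0.0631 mM

y-intercept = 1/Vmax ⇒ Vmax = 19.2 nmol·min⁻¹; slope = Km/Vmax ⇒ Km = slope × Vmax.
Km = 0.00329 × 19.2 = 0.0631 mM.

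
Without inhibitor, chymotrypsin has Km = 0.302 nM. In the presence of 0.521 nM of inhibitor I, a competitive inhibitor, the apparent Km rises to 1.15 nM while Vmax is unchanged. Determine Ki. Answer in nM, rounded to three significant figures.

0.186 nM

Competitive: Km,app = α·Km with α = 1 + [I]/Ki.
α = Km,app/Km = 1.15/0.302 = 3.808.
Ki = [I]/(α − 1) = 0.521/2.808 = 0.186 nM.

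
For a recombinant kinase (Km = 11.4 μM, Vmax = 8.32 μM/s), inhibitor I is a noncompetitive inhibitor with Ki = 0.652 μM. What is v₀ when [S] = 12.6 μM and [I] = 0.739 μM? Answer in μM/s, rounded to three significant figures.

α = 1 + [I]/Ki = 1 + 0.739/0.652 = 2.133.
For a noncompetitive inhibitor, Vmax is reduced to Vmax/α while Km is unchanged: Km,app = 11.4 μM, Vmax,app = 3.90 μM/s.
v = Vmax,app·[S]/(Km,app + [S]) = 3.90 × 12.6/(11.4 + 12.6) = 2.05 μM/s.

2.05 μM/s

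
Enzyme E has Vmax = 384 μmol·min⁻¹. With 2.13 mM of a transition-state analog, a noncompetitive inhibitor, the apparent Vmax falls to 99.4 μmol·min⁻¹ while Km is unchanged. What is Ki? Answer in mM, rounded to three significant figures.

Noncompetitive: Vmax,app = Vmax/α with α = 1 + [I]/Ki.
α = Vmax/Vmax,app = 384/99.4 = 3.863.
Ki = [I]/(α − 1) = 2.13/2.863 = 0.744 mM.

0.744 mM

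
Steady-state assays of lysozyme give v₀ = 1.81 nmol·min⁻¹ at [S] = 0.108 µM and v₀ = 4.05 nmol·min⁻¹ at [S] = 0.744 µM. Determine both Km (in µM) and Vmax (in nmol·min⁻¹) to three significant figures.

Km = 0.198 µM; Vmax = 5.13 nmol·min⁻¹

In reciprocal form, 1/v = (Km/Vmax)·(1/[S]) + 1/Vmax. The two points give (1/[S], 1/v) = (9.259, 0.5525) and (1.344, 0.2469).
Slope = (0.5525 − 0.2469)/(9.259 − 1.344) = 0.03861; intercept = 0.5525 − 0.03861×9.259 = 0.1950.
Vmax = 1/intercept = 5.13 nmol·min⁻¹; Km = slope × Vmax = 0.03861 × 5.13 = 0.198 µM.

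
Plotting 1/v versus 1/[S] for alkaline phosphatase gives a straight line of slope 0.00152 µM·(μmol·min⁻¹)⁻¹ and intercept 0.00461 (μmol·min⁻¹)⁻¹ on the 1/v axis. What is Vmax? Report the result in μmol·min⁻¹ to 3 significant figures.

217 μmol·min⁻¹

The y-intercept of a Lineweaver–Burk plot equals 1/Vmax, so Vmax = 1/0.00461 = 217 μmol·min⁻¹.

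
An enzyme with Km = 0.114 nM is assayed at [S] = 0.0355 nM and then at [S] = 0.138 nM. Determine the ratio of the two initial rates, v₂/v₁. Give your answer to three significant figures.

The fractional saturations are [S]/(Km+[S]) = 0.0355/0.1495 = 0.2375 and 0.138/0.2520 = 0.5476.
v₂/v₁ is just their ratio: 0.5476/0.2375 = 2.31.

2.31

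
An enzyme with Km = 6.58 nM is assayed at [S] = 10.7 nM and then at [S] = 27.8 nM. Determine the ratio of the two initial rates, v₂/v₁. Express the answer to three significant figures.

Since Vmax cancels, v₂/v₁ = [S]₂(Km+[S]₁) / [S]₁(Km+[S]₂).
= 27.8×(6.58+10.7) / (10.7×(6.58+27.8)) = 480.4/367.9 = 1.31.

1.31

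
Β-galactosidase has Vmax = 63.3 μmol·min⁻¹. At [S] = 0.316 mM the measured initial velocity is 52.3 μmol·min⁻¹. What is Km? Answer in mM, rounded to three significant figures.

0.0665 mM

v/Vmax = 52.3/63.3 = 0.8262 = [S]/(Km+[S]).
So Km + [S] = [S]/0.8262 = 0.3825 mM, giving Km = 0.3825 − 0.316 = 0.0665 mM.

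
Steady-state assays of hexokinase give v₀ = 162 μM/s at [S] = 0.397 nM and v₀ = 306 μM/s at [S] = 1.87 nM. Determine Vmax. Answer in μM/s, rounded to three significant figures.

In reciprocal form, 1/v = (Km/Vmax)·(1/[S]) + 1/Vmax. The two points give (1/[S], 1/v) = (2.519, 0.006173) and (0.5348, 0.003268).
Slope = (0.006173 − 0.003268)/(2.519 − 0.5348) = 0.001464; intercept = 0.006173 − 0.001464×2.519 = 0.002485.
Vmax = 1/intercept = 402 μM/s; Km = slope × Vmax = 0.001464 × 402 = 0.589 nM.

402 μM/s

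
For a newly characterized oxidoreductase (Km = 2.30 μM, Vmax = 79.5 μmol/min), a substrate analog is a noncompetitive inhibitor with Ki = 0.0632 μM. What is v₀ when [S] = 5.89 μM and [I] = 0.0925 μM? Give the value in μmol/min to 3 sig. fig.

23.2 μmol/min

α = 1 + [I]/Ki = 1 + 0.0925/0.0632 = 2.464.
For a noncompetitive inhibitor, Vmax is reduced to Vmax/α while Km is unchanged: Km,app = 2.30 μM, Vmax,app = 32.3 μmol/min.
v = Vmax,app·[S]/(Km,app + [S]) = 32.3 × 5.89/(2.30 + 5.89) = 23.2 μmol/min.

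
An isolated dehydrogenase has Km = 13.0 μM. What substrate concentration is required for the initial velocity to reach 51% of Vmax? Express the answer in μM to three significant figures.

v/Vmax = [S]/(Km+[S]) = 0.51, so [S] = Km·0.51/(1 − 0.51) = 13.0 × 1.041.
[S] = 13.5 μM.

13.5 μM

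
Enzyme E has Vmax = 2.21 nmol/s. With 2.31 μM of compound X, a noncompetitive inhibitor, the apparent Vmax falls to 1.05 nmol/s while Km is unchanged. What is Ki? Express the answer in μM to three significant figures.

2.09 μM

Noncompetitive: Vmax,app = Vmax/α with α = 1 + [I]/Ki.
α = Vmax/Vmax,app = 2.21/1.05 = 2.105.
Since α = 1 + [I]/Ki, [I]/Ki = 2.105 − 1 = 1.105 and Ki = 2.31/1.105 = 2.09 μM.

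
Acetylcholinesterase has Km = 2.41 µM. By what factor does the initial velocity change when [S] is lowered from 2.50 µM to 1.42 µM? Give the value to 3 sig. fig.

The fractional saturations are [S]/(Km+[S]) = 2.50/4.910 = 0.5092 and 1.42/3.830 = 0.3708.
v₂/v₁ is just their ratio: 0.3708/0.5092 = 0.728.

0.728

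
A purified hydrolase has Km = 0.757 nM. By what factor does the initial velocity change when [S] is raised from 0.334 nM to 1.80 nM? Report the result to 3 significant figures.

2.30

Since Vmax cancels, v₂/v₁ = [S]₂(Km+[S]₁) / [S]₁(Km+[S]₂).
= 1.80×(0.757+0.334) / (0.334×(0.757+1.80)) = 1.964/0.8540 = 2.30.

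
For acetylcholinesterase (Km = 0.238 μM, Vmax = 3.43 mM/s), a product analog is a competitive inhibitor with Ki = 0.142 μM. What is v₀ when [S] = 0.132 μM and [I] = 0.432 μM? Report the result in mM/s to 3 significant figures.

0.414 mM/s

α = 1 + [I]/Ki = 1 + 0.432/0.142 = 4.042.
For a competitive inhibitor, Vmax is unchanged and the apparent Km becomes α·Km: Km,app = 0.962 μM, Vmax,app = 3.43 mM/s.
v = Vmax,app·[S]/(Km,app + [S]) = 3.43 × 0.132/(0.962 + 0.132) = 0.414 mM/s.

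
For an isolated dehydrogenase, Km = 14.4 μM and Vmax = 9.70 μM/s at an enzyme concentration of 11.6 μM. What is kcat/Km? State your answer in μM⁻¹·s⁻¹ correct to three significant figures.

kcat = Vmax/[E]total = 9.70/11.6 = 0.836 s⁻¹.
kcat/Km = 0.836/14.4 = 0.0581 μM⁻¹·s⁻¹.

0.0581 μM⁻¹·s⁻¹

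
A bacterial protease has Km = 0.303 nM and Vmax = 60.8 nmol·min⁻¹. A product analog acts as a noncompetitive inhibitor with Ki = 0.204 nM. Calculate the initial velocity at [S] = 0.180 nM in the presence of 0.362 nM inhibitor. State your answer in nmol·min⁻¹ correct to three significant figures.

α = 1 + [I]/Ki = 1 + 0.362/0.204 = 2.775.
For a noncompetitive inhibitor, Vmax is reduced to Vmax/α while Km is unchanged: Km,app = 0.303 nM, Vmax,app = 21.9 nmol·min⁻¹.
v = Vmax,app·[S]/(Km,app + [S]) = 21.9 × 0.180/(0.303 + 0.180) = 8.17 nmol·min⁻¹.

8.17 nmol·min⁻¹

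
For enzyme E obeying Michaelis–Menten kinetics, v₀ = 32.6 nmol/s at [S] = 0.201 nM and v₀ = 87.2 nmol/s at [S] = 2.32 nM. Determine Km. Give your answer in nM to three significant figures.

From v = Vmax[S]/(Km+[S]), each point gives Vmax = v(Km+[S])/[S].
Equating: 32.6(Km+0.201)/0.201 = 87.2(Km+2.32)/2.32.
162.2·Km + 32.6 = 37.59·Km + 87.2, so (162.2 − 37.59)·Km = 87.2 − 32.6.
Km = 54.60/124.6 = 0.438 nM; then Vmax = 32.6(0.438+0.201)/0.201 = 104 nmol/s.

0.438 nM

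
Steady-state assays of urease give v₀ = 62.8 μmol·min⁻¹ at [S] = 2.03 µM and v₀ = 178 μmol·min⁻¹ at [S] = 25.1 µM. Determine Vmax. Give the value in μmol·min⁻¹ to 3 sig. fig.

212 μmol·min⁻¹

From v = Vmax[S]/(Km+[S]), each point gives Vmax = v(Km+[S])/[S].
Equating: 62.8(Km+2.03)/2.03 = 178(Km+25.1)/25.1.
30.94·Km + 62.8 = 7.092·Km + 178, so (30.94 − 7.092)·Km = 178 − 62.8.
Km = 115.2/23.84 = 4.83 µM; then Vmax = 62.8(4.83+2.03)/2.03 = 212 μmol·min⁻¹.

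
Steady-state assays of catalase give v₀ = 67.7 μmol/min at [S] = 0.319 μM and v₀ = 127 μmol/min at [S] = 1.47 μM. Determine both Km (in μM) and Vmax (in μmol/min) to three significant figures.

Km = 0.471 μM; Vmax = 168 μmol/min

In reciprocal form, 1/v = (Km/Vmax)·(1/[S]) + 1/Vmax. The two points give (1/[S], 1/v) = (3.135, 0.01477) and (0.6803, 0.007874).
Slope = (0.01477 − 0.007874)/(3.135 − 0.6803) = 0.002810; intercept = 0.01477 − 0.002810×3.135 = 0.005963.
Vmax = 1/intercept = 168 μmol/min; Km = slope × Vmax = 0.002810 × 168 = 0.471 μM.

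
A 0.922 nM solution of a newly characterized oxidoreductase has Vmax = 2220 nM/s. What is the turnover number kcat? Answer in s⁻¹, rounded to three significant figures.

2410 s⁻¹

kcat = Vmax/[E]total = 2220 nM/s / 0.922 nM = 2410 s⁻¹.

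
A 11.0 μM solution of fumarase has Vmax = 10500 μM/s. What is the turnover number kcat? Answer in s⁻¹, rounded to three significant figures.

955 s⁻¹

kcat = Vmax/[E]total = 10500 μM/s / 11.0 μM = 955 s⁻¹.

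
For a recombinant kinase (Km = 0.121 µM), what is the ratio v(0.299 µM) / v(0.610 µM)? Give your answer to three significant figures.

The fractional saturations are [S]/(Km+[S]) = 0.610/0.7310 = 0.8345 and 0.299/0.4200 = 0.7119.
v₂/v₁ is just their ratio: 0.7119/0.8345 = 0.853.

0.853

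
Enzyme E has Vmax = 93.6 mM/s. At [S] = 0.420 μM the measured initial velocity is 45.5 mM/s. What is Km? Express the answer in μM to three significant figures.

From v = Vmax[S]/(Km+[S]), Km = [S](Vmax − v)/v.
Km = 0.420 × (93.6 − 45.5) / 45.5 = 20.20/45.5 = 0.444 μM.

0.444 μM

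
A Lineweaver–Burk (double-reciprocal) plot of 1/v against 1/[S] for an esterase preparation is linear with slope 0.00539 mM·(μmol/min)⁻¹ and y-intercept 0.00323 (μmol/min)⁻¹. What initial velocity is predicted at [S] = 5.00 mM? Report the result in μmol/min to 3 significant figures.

232 μmol/min

The y-intercept is 1/Vmax, so Vmax = 1/0.00323 = 310 μmol/min.
The slope is Km/Vmax, so Km = 0.00539 × 310 = 1.67 mM.
Then v = 310 × 5.00/(1.67 + 5.00) = 232 μmol/min.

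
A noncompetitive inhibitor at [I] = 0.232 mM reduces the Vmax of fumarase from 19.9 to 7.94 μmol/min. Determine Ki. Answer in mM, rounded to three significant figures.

0.154 mM

Noncompetitive: Vmax,app = Vmax/α with α = 1 + [I]/Ki.
α = Vmax/Vmax,app = 19.9/7.94 = 2.506.
Since α = 1 + [I]/Ki, [I]/Ki = 2.506 − 1 = 1.506 and Ki = 0.232/1.506 = 0.154 mM.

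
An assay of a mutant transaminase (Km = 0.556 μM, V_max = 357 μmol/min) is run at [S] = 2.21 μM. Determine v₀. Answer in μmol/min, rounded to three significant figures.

285 μmol/min

v = Vmax·[S]/(Km + [S]) = 357 × 2.21 / (0.556 + 2.21)
  = 789.0 / 2.766 = 285 μmol/min.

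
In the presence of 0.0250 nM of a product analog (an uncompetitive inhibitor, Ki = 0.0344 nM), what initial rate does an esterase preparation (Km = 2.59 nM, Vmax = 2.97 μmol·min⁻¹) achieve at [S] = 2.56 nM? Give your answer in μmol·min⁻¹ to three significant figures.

α = 1 + [I]/Ki = 1 + 0.0250/0.0344 = 1.727.
For an uncompetitive inhibitor, both parameters are divided by α, giving Vmax/α and Km/α: Km,app = 1.50 nM, Vmax,app = 1.72 μmol·min⁻¹.
v = Vmax,app·[S]/(Km,app + [S]) = 1.72 × 2.56/(1.50 + 2.56) = 1.08 μmol·min⁻¹.

1.08 μmol·min⁻¹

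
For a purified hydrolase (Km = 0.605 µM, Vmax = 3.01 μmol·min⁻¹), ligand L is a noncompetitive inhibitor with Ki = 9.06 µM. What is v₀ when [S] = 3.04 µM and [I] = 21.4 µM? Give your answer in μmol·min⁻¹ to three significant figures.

0.747 μmol·min⁻¹

α = 1 + [I]/Ki = 1 + 21.4/9.06 = 3.362.
For a noncompetitive inhibitor, Vmax is reduced to Vmax/α while Km is unchanged: Km,app = 0.605 µM, Vmax,app = 0.895 μmol·min⁻¹.
v = Vmax,app·[S]/(Km,app + [S]) = 0.895 × 3.04/(0.605 + 3.04) = 0.747 μmol·min⁻¹.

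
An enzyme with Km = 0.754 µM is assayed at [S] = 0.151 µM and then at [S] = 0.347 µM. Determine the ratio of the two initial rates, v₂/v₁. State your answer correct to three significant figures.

Since Vmax cancels, v₂/v₁ = [S]₂(Km+[S]₁) / [S]₁(Km+[S]₂).
= 0.347×(0.754+0.151) / (0.151×(0.754+0.347)) = 0.3140/0.1663 = 1.89.

1.89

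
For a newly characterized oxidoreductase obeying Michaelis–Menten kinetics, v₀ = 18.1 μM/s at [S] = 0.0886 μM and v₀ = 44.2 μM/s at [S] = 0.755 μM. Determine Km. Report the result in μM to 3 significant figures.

From v = Vmax[S]/(Km+[S]), each point gives Vmax = v(Km+[S])/[S].
Equating: 18.1(Km+0.0886)/0.0886 = 44.2(Km+0.755)/0.755.
204.3·Km + 18.1 = 58.54·Km + 44.2, so (204.3 − 58.54)·Km = 44.2 − 18.1.
Km = 26.10/145.7 = 0.179 μM; then Vmax = 18.1(0.179+0.0886)/0.0886 = 54.7 μM/s.

0.179 μM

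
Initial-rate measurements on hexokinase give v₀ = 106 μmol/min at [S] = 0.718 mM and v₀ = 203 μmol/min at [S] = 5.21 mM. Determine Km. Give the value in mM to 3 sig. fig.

0.893 mM

In reciprocal form, 1/v = (Km/Vmax)·(1/[S]) + 1/Vmax. The two points give (1/[S], 1/v) = (1.393, 0.009434) and (0.1919, 0.004926).
Slope = (0.009434 − 0.004926)/(1.393 − 0.1919) = 0.003754; intercept = 0.009434 − 0.003754×1.393 = 0.004206.
Vmax = 1/intercept = 238 μmol/min; Km = slope × Vmax = 0.003754 × 238 = 0.893 mM.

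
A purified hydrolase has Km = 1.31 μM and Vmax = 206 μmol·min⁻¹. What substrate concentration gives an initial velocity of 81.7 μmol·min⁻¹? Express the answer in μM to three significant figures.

The required fractional saturation is v/Vmax = 81.7/206 = 0.3966.
Then [S]/(Km+[S]) = 0.3966 ⇒ [S] = 1.31 × 0.3966/(1 − 0.3966) = 0.861 μM.

0.861 μM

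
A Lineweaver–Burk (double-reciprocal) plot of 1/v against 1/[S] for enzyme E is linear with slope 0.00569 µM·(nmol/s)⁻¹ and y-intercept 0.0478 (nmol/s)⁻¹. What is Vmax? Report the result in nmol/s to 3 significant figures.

20.9 nmol/s

The y-intercept of a Lineweaver–Burk plot equals 1/Vmax, so Vmax = 1/0.0478 = 20.9 nmol/s.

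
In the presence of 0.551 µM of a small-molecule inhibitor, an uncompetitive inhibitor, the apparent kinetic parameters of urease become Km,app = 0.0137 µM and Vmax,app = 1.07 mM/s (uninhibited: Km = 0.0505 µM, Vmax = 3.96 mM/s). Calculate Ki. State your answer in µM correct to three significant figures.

0.204 µM

Uncompetitive: Vmax,app = Vmax/α (and Km,app = Km/α) with α = 1 + [I]/Ki.
α = Vmax/Vmax,app = 3.96/1.07 = 3.701.
Ki = [I]/(α − 1) = 0.551/2.701 = 0.204 µM.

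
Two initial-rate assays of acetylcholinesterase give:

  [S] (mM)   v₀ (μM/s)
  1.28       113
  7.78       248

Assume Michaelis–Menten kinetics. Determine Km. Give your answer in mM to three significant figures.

2.39 mM

From v = Vmax[S]/(Km+[S]), each point gives Vmax = v(Km+[S])/[S].
Equating: 113(Km+1.28)/1.28 = 248(Km+7.78)/7.78.
88.28·Km + 113 = 31.88·Km + 248, so (88.28 − 31.88)·Km = 248 − 113.
Km = 135.0/56.40 = 2.39 mM; then Vmax = 113(2.39+1.28)/1.28 = 324 μM/s.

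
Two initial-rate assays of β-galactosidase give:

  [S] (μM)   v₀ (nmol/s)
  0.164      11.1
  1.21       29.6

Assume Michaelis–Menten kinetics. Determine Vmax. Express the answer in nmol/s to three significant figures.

From v = Vmax[S]/(Km+[S]), each point gives Vmax = v(Km+[S])/[S].
Equating: 11.1(Km+0.164)/0.164 = 29.6(Km+1.21)/1.21.
67.68·Km + 11.1 = 24.46·Km + 29.6, so (67.68 − 24.46)·Km = 29.6 − 11.1.
Km = 18.50/43.22 = 0.428 μM; then Vmax = 11.1(0.428+0.164)/0.164 = 40.1 nmol/s.

40.1 nmol/s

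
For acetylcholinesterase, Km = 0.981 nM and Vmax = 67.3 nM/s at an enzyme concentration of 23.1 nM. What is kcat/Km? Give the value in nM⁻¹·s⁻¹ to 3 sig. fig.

kcat = Vmax/[E]total = 67.3/23.1 = 2.91 s⁻¹.
kcat/Km = 2.91/0.981 = 2.97 nM⁻¹·s⁻¹.

2.97 nM⁻¹·s⁻¹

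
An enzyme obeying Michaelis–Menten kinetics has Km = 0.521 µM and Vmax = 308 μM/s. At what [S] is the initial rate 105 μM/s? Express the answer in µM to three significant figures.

Rearranging v = Vmax[S]/(Km+[S]) gives [S] = Km·v/(Vmax − v).
[S] = 0.521 × 105 / (308 − 105) = 54.71/203.0 = 0.269 µM.

0.269 µM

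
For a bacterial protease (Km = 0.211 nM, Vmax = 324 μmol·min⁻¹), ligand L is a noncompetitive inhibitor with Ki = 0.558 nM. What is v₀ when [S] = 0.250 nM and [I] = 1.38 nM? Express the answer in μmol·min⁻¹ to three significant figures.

With α = 1 + [I]/Ki = 1 + 1.38/0.558 = 3.473, the noncompetitive rate law is v = (Vmax/α)·[S] / (Km + [S]).
v = (324/3.473)×0.250 / (0.211 + 0.250) = 23.32/0.4610 = 50.6 μmol·min⁻¹.

50.6 μmol·min⁻¹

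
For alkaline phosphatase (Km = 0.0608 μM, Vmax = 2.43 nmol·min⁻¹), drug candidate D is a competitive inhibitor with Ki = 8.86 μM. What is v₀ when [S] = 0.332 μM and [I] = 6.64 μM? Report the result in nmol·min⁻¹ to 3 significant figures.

With α = 1 + [I]/Ki = 1 + 6.64/8.86 = 1.749, the competitive rate law is v = Vmax[S] / (αKm + [S]).
v = 2.43×0.332 / (1.749×0.0608 + 0.332) = 0.8068/0.4384 = 1.84 nmol·min⁻¹.

1.84 nmol·min⁻¹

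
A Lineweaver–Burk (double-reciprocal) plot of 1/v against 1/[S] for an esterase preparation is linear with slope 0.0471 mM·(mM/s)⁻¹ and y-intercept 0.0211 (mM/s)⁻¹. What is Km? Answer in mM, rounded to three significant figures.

y-intercept = 1/Vmax ⇒ Vmax = 47.4 mM/s; slope = Km/Vmax ⇒ Km = slope × Vmax.
Km = 0.0471 × 47.4 = 2.23 mM.

2.23 mM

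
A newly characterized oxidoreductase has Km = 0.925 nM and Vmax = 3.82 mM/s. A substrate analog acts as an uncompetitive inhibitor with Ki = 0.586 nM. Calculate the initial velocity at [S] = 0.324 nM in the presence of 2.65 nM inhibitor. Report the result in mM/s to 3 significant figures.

With α = 1 + [I]/Ki = 1 + 2.65/0.586 = 5.522, the uncompetitive rate law is v = (Vmax/α)·[S] / (Km/α + [S]).
v = (3.82/5.522)×0.324 / (0.925/5.522 + 0.324) = 0.2241/0.4915 = 0.456 mM/s.

0.456 mM/s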